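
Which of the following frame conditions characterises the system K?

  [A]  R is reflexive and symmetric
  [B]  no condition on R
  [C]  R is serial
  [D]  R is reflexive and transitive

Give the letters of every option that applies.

B

(A) this class determines B (= KTB), not K.
(B) K is sound and complete for exactly this class.
(C) this class determines D, not K.
(D) this class determines S4, not K.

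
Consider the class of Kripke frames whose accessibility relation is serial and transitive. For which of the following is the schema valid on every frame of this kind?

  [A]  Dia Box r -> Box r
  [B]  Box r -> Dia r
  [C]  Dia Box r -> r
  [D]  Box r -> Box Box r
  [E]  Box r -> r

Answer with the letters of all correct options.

B, D

(A) Dia Box r -> Box r (the dual of axiom 5) characterises the euclidean frames. Such an R need not be euclidean — not valid.
(B) axiom D: valid iff R is serial. Every such R is serial — valid.
(C) Dia Box r -> r is the dual of axiom B, which corresponds to symmetry. Such an R need not be symmetric — not valid.
(D) Box r -> Box Box r (axiom 4) characterises the transitive frames. Every such R is transitive — valid.
(E) Box r -> r (axiom T) characterises the reflexive frames. Such an R need not be reflexive — not valid.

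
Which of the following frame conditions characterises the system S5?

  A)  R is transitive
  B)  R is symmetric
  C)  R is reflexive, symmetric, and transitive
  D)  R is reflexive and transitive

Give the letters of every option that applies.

C

(A) this class determines K4, not S5.
(B) this class determines KB, not S5.
(C) S5 is sound and complete for exactly this class.
(D) this class determines S4, not S5.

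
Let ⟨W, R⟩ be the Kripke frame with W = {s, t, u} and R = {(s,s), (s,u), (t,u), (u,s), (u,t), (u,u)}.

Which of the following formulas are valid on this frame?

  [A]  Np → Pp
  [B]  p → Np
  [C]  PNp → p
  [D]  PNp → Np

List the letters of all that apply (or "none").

R is symmetric: every R-edge is matched by its reverse.
R is not euclidean: u R s and u R t but not s R t.
R is serial: every world has an R-successor.
R is not a subset of the identity: s R u with s ≠ u.
(A) Np → Pp is axiom D; it is valid on a frame exactly when R is serial. R is serial, so valid.
(B) p → Np is equivalent to ◇p→p; it holds exactly when R ⊆ identity. Here R ⊄ identity — not valid.
(C) PNp → p is the dual of axiom B; it is valid on a frame exactly when R is symmetric. R is symmetric, so valid.
(D) PNp → Np is the dual of axiom 5; it is valid on a frame exactly when R is euclidean. R is not euclidean, so not valid.

A, C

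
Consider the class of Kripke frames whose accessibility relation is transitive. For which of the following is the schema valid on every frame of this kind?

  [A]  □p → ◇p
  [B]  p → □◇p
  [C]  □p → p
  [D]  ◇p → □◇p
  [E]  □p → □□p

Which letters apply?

(A) □p → ◇p (axiom D) characterises the serial frames. Such an R need not be serial — not valid.
(B) p → □◇p is axiom B, which corresponds to symmetry. Such an R need not be symmetric — not valid.
(C) □p → p is axiom T, which corresponds to reflexivity. Such an R need not be reflexive — not valid.
(D) axiom 5: valid iff R is euclidean. Such an R need not be euclidean — not valid.
(E) □p → □□p is axiom 4, which corresponds to transitivity. Every such R is transitive — valid.

E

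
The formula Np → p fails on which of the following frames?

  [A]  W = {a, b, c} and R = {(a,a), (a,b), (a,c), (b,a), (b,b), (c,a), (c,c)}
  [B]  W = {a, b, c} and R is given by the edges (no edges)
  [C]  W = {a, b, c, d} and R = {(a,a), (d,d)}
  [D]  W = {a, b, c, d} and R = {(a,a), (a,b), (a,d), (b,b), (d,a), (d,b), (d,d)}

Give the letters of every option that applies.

The schema Np → p is axiom T; it is valid on a frame iff R is reflexive.
(A) R is reflexive (each world relates to itself), so the schema is valid here.
(B) R is not reflexive (not a R a), so the schema fails here.
(C) R is not reflexive (not b R b), so the schema fails here.
(D) R is not reflexive (not c R c), so the schema fails here.

B, C, D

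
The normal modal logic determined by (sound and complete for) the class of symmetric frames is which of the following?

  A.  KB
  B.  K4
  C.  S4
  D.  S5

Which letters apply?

A

(A) KB is determined by exactly this class.
(B) K4 is determined by the class of transitive frames.
(C) S4 is determined by the class of reflexive and transitive frames.
(D) S5 is determined by the class of reflexive, symmetric, and transitive frames.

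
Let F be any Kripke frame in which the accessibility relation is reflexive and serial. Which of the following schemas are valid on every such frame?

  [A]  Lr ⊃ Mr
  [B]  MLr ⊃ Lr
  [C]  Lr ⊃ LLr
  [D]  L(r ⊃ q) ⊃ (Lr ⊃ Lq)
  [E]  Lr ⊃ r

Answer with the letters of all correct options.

(A) Lr ⊃ Mr is axiom D, which corresponds to seriality. Every such R is serial — valid.
(B) MLr ⊃ Lr is the dual of axiom 5, which corresponds to the euclidean property. Such an R need not be euclidean — not valid.
(C) Lr ⊃ LLr is axiom 4; it is valid on a frame exactly when R is transitive. Such an R need not be transitive, so not valid.
(D) L(r ⊃ q) ⊃ (Lr ⊃ Lq) is the K axiom; it holds on all frames — valid.
(E) Lr ⊃ r is axiom T; it is valid on a frame exactly when R is reflexive. Every such R is reflexive, so valid.

A, D, E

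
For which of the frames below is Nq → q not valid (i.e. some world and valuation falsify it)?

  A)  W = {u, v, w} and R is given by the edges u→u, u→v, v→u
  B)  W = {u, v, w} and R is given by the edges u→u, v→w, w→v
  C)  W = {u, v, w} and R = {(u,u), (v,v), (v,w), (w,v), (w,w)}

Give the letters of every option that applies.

A, B

The schema Nq → q is axiom T; it is valid on a frame iff R is reflexive.
(A) R is not reflexive (not v R v), so the schema fails here.
(B) R is not reflexive (not v R v), so the schema fails here.
(C) R is reflexive (each world relates to itself), so the schema is valid here.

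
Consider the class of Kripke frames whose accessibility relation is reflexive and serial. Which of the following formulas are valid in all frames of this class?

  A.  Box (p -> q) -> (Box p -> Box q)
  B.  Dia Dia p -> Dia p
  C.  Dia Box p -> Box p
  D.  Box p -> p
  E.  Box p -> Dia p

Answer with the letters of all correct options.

A, D, E

(A) Box (p -> q) -> (Box p -> Box q) is the K axiom; it holds on all frames — valid.
(B) Dia Dia p -> Dia p (the dual of axiom 4) characterises the transitive frames. Such an R need not be transitive — not valid.
(C) Dia Box p -> Box p is the dual of axiom 5, which corresponds to the euclidean property. Such an R need not be euclidean — not valid.
(D) Box p -> p (axiom T) characterises the reflexive frames. Every such R is reflexive — valid.
(E) Box p -> Dia p is axiom D, which corresponds to seriality. Every such R is serial — valid.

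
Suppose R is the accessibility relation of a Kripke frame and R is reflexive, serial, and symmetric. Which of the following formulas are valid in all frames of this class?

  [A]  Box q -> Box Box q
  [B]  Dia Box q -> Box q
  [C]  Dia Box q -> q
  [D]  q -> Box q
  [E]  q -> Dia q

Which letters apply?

(A) Box q -> Box Box q is axiom 4, which corresponds to transitivity. Such an R need not be transitive — not valid.
(B) Dia Box q -> Box q is the dual of axiom 5, which corresponds to the euclidean property. Such an R need not be euclidean — not valid.
(C) the dual of axiom B: valid iff R is symmetric. Every such R is symmetric — valid.
(D) q -> Box q (equivalent to ◇p→p) corresponds to R being a subset of the identity. Such an R need not be a subset of the identity, so not valid.
(E) q -> Dia q is the dual of axiom T, which corresponds to reflexivity. Every such R is reflexive — valid.

C, E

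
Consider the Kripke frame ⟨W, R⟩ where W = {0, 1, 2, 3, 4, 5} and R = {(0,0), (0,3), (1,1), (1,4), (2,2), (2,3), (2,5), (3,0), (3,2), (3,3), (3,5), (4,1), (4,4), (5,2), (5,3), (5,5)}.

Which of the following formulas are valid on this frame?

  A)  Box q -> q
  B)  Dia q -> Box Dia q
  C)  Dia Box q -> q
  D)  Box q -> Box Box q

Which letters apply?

A, C

R is reflexive: each world relates to itself.
R is symmetric: every R-edge is matched by its reverse.
R is not transitive: 0 R 3 and 3 R 2 but not 0 R 2.
R is not euclidean: 3 R 0 and 3 R 2 but not 0 R 2.
(A) Box q -> q is axiom T, which corresponds to reflexivity. R is reflexive — valid.
(B) axiom 5: valid iff R is euclidean. R is not euclidean — not valid.
(C) Dia Box q -> q (the dual of axiom B) characterises the symmetric frames. R is symmetric — valid.
(D) Box q -> Box Box q is axiom 4; it is valid on a frame exactly when R is transitive. R is not transitive, so not valid.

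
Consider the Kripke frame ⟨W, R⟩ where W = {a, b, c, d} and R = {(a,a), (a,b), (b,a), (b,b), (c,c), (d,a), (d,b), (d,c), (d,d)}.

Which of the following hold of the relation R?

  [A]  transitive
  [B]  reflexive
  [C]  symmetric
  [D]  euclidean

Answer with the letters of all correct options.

A, B

(A) transitive: R is closed under composition.
(B) reflexive: each world relates to itself.
(C) not symmetric: d R a but not a R d.
(D) not euclidean: d R a and d R c but not a R c.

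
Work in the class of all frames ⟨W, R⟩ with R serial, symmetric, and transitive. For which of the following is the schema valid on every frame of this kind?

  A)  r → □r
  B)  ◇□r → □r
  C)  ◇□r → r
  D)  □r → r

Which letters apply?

B, C, D

A serial symmetric transitive relation is reflexive (take any v with uRv; symmetry gives vRu and transitivity gives uRu), hence an equivalence relation.
(A) r → □r (equivalent to ◇p→p) corresponds to R being a subset of the identity. Such an R need not be a subset of the identity, so not valid.
(B) the dual of axiom 5: valid iff R is euclidean. Every such R is euclidean — valid.
(C) ◇□r → r (the dual of axiom B) characterises the symmetric frames. Every such R is symmetric — valid.
(D) □r → r is axiom T, which corresponds to reflexivity. Every such R is reflexive — valid.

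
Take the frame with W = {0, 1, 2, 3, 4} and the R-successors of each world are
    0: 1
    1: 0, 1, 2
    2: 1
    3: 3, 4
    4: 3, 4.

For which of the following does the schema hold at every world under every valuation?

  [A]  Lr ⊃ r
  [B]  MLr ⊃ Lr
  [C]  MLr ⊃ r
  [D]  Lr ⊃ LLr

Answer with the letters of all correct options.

R is not reflexive: not 0 R 0.
R is symmetric: every R-edge is matched by its reverse.
R is not transitive: 0 R 1 and 1 R 0 but not 0 R 0.
R is not euclidean: 1 R 0 and 1 R 2 but not 0 R 2.
(A) Lr ⊃ r (axiom T) characterises the reflexive frames. R is not reflexive — not valid.
(B) MLr ⊃ Lr is the dual of axiom 5; it is valid on a frame exactly when R is euclidean. R is not euclidean, so not valid.
(C) MLr ⊃ r is the dual of axiom B, which corresponds to symmetry. R is symmetric — valid.
(D) Lr ⊃ LLr is axiom 4, which corresponds to transitivity. R is not transitive — not valid.

C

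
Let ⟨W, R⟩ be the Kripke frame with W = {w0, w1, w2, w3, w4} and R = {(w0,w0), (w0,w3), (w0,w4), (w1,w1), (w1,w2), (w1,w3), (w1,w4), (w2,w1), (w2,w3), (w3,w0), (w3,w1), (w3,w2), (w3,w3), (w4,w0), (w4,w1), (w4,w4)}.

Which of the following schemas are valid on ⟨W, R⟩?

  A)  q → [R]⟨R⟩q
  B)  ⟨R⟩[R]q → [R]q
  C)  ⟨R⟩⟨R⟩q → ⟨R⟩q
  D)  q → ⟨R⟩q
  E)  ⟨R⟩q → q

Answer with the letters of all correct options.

R is not reflexive: not w2 R w2.
R is symmetric: every R-edge is matched by its reverse.
R is not transitive: w0 R w3 and w3 R w1 but not w0 R w1.
R is not euclidean: w0 R w3 and w0 R w4 but not w3 R w4.
R is not a subset of the identity: w0 R w3 with w0 ≠ w3.
(A) axiom B: valid iff R is symmetric. R is symmetric — valid.
(B) ⟨R⟩[R]q → [R]q is the dual of axiom 5, which corresponds to the euclidean property. R is not euclidean — not valid.
(C) ⟨R⟩⟨R⟩q → ⟨R⟩q is the dual of axiom 4, which corresponds to transitivity. R is not transitive — not valid.
(D) the dual of axiom T: valid iff R is reflexive. R is not reflexive — not valid.
(E) ⟨R⟩q → q (the converse of T) corresponds to R being a subset of the identity. Here R ⊄ identity, so not valid.

A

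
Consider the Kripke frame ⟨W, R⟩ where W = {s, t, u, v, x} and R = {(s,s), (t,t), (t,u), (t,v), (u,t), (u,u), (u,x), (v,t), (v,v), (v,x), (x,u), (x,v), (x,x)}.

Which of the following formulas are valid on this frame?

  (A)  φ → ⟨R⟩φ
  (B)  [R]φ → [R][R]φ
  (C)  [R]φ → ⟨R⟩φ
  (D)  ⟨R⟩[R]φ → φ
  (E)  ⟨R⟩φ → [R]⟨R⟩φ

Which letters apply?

R is reflexive: each world relates to itself.
R is symmetric: every R-edge is matched by its reverse.
R is not transitive: t R u and u R x but not t R x.
R is not euclidean: t R u and t R v but not u R v.
R is serial: every world has an R-successor.
(A) φ → ⟨R⟩φ is the dual of axiom T, which corresponds to reflexivity. R is reflexive — valid.
(B) [R]φ → [R][R]φ (axiom 4) characterises the transitive frames. R is not transitive — not valid.
(C) [R]φ → ⟨R⟩φ (axiom D) characterises the serial frames. R is serial — valid.
(D) ⟨R⟩[R]φ → φ is the dual of axiom B; it is valid on a frame exactly when R is symmetric. R is symmetric, so valid.
(E) ⟨R⟩φ → [R]⟨R⟩φ is axiom 5; it is valid on a frame exactly when R is euclidean. R is not euclidean, so not valid.

A, C, D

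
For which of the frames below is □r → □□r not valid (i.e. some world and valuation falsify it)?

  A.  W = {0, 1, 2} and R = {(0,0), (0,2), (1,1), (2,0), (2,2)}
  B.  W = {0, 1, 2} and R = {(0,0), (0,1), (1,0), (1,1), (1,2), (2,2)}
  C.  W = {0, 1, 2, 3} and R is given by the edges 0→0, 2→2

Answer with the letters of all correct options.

The schema □r → □□r is axiom 4; it is valid on a frame iff R is transitive.
(A) R is transitive (R is closed under composition), so the schema is valid here.
(B) R is not transitive (0 R 1 and 1 R 2 but not 0 R 2), so the schema fails here.
(C) R is transitive (R is closed under composition), so the schema is valid here.

B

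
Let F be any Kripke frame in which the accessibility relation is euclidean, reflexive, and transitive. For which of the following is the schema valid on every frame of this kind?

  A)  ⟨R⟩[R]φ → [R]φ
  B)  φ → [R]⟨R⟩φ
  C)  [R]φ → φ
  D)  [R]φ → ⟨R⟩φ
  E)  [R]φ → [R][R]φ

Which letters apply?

A relation that is euclidean, reflexive, and transitive is also serial and symmetric.
(A) ⟨R⟩[R]φ → [R]φ is the dual of axiom 5, which corresponds to the euclidean property. Every such R is euclidean — valid.
(B) φ → [R]⟨R⟩φ (axiom B) characterises the symmetric frames. Every such R is symmetric — valid.
(C) [R]φ → φ is axiom T, which corresponds to reflexivity. Every such R is reflexive — valid.
(D) [R]φ → ⟨R⟩φ is axiom D; it is valid on a frame exactly when R is serial. Every such R is serial, so valid.
(E) axiom 4: valid iff R is transitive. Every such R is transitive — valid.

A, B, C, D, E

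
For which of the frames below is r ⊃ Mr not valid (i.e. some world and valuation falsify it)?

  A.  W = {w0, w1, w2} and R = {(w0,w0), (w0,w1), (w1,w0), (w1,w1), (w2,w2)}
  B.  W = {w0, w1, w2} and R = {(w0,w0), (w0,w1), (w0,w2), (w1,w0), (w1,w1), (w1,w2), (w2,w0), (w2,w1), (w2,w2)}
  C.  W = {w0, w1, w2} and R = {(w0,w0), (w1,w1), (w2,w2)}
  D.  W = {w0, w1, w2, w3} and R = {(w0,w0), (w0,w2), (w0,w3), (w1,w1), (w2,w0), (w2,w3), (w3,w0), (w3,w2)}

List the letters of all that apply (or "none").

D

The schema r ⊃ Mr is the dual of axiom T; it is valid on a frame iff R is reflexive.
(A) R is reflexive (each world relates to itself), so the schema is valid here.
(B) R is reflexive (each world relates to itself), so the schema is valid here.
(C) R is reflexive (each world relates to itself), so the schema is valid here.
(D) R is not reflexive (not w2 R w2), so the schema fails here.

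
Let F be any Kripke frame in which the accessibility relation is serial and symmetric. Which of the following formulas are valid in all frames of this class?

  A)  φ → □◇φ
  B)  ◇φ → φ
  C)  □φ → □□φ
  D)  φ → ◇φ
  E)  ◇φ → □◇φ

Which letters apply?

A

(A) φ → □◇φ is axiom B, which corresponds to symmetry. Every such R is symmetric — valid.
(B) ◇φ → φ is valid only on frames where every R-edge is a self-loop. Such an R need not be a subset of the identity — not valid.
(C) □φ → □□φ is axiom 4; it is valid on a frame exactly when R is transitive. Such an R need not be transitive, so not valid.
(D) the dual of axiom T: valid iff R is reflexive. Such an R need not be reflexive — not valid.
(E) axiom 5: valid iff R is euclidean. Such an R need not be euclidean — not valid.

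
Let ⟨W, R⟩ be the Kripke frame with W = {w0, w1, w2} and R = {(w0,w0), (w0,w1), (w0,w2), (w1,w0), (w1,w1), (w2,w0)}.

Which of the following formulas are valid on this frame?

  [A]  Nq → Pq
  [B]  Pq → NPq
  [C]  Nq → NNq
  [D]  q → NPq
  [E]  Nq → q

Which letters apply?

A, D

R is not reflexive: not w2 R w2.
R is symmetric: every R-edge is matched by its reverse.
R is not transitive: w1 R w0 and w0 R w2 but not w1 R w2.
R is not euclidean: w0 R w1 and w0 R w2 but not w1 R w2.
R is serial: every world has an R-successor.
(A) Nq → Pq is axiom D; it is valid on a frame exactly when R is serial. R is serial, so valid.
(B) axiom 5: valid iff R is euclidean. R is not euclidean — not valid.
(C) Nq → NNq is axiom 4, which corresponds to transitivity. R is not transitive — not valid.
(D) axiom B: valid iff R is symmetric. R is symmetric — valid.
(E) Nq → q is axiom T; it is valid on a frame exactly when R is reflexive. R is not reflexive, so not valid.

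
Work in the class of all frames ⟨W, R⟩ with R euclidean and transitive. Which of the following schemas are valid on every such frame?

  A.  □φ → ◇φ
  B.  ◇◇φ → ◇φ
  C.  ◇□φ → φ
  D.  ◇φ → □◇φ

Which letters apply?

B, D

(A) □φ → ◇φ is axiom D, which corresponds to seriality. Such an R need not be serial — not valid.
(B) ◇◇φ → ◇φ is the dual of axiom 4; it is valid on a frame exactly when R is transitive. Every such R is transitive, so valid.
(C) the dual of axiom B: valid iff R is symmetric. Such an R need not be symmetric — not valid.
(D) ◇φ → □◇φ is axiom 5, which corresponds to the euclidean property. Every such R is euclidean — valid.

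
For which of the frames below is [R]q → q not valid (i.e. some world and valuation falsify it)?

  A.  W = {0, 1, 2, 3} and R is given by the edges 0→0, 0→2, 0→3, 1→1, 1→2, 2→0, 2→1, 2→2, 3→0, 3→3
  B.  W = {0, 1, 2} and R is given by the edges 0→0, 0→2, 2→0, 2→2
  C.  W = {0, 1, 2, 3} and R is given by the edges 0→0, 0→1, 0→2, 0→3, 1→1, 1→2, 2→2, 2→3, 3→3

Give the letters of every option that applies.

B

The schema [R]q → q is axiom T; it is valid on a frame iff R is reflexive.
(A) R is reflexive (each world relates to itself), so the schema is valid here.
(B) R is not reflexive (not 1 R 1), so the schema fails here.
(C) R is reflexive (each world relates to itself), so the schema is valid here.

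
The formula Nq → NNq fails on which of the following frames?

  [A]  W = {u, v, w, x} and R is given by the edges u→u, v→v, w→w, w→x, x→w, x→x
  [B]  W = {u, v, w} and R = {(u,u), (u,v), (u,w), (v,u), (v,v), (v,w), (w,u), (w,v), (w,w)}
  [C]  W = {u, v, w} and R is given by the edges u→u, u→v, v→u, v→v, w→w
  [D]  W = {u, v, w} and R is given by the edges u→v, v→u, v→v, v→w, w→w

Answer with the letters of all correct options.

The schema Nq → NNq is axiom 4; it is valid on a frame iff R is transitive.
(A) R is transitive (R is closed under composition), so the schema is valid here.
(B) R is transitive (R is closed under composition), so the schema is valid here.
(C) R is transitive (R is closed under composition), so the schema is valid here.
(D) R is not transitive (u R v and v R u but not u R u), so the schema fails here.

D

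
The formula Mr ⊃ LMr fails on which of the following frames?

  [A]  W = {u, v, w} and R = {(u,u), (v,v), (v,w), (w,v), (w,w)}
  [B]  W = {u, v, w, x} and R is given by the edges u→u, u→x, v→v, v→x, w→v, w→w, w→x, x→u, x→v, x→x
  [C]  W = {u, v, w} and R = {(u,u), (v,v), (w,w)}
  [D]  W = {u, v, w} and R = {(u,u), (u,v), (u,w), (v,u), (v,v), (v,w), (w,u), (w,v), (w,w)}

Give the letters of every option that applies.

The schema Mr ⊃ LMr is axiom 5; it is valid on a frame iff R is euclidean.
(A) R is euclidean (any two R-successors of the same world are R-related), so the schema is valid here.
(B) R is not euclidean (w R v and w R w but not v R w), so the schema fails here.
(C) R is euclidean (any two R-successors of the same world are R-related), so the schema is valid here.
(D) R is euclidean (any two R-successors of the same world are R-related), so the schema is valid here.

B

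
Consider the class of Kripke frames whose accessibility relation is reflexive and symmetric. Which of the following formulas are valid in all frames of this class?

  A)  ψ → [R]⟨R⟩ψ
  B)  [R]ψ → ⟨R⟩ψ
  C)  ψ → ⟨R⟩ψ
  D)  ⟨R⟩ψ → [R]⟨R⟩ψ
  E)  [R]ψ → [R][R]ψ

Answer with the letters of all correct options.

Reflexive relations are serial.
(A) ψ → [R]⟨R⟩ψ (axiom B) characterises the symmetric frames. Every such R is symmetric — valid.
(B) axiom D: valid iff R is serial. Every such R is serial — valid.
(C) ψ → ⟨R⟩ψ is the dual of axiom T, which corresponds to reflexivity. Every such R is reflexive — valid.
(D) ⟨R⟩ψ → [R]⟨R⟩ψ is axiom 5; it is valid on a frame exactly when R is euclidean. Such an R need not be euclidean, so not valid.
(E) [R]ψ → [R][R]ψ is axiom 4, which corresponds to transitivity. Such an R need not be transitive — not valid.

A, B, C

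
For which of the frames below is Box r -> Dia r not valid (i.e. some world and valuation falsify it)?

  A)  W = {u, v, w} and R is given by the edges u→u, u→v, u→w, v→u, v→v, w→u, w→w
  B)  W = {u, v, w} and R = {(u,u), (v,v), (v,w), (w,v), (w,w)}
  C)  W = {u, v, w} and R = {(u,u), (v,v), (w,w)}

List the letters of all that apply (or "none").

none

The schema Box r -> Dia r is axiom D; it is valid on a frame iff R is serial.
(A) R is serial (every world has an R-successor), so the schema is valid here.
(B) R is serial (every world has an R-successor), so the schema is valid here.
(C) R is serial (every world has an R-successor), so the schema is valid here.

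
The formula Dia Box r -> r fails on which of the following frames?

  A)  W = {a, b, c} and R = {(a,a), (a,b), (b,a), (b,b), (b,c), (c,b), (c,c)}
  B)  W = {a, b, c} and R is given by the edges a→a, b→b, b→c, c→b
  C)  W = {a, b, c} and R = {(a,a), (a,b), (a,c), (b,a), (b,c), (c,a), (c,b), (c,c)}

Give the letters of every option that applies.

none

The schema Dia Box r -> r is the dual of axiom B; it is valid on a frame iff R is symmetric.
(A) R is symmetric (every R-edge is matched by its reverse), so the schema is valid here.
(B) R is symmetric (every R-edge is matched by its reverse), so the schema is valid here.
(C) R is symmetric (every R-edge is matched by its reverse), so the schema is valid here.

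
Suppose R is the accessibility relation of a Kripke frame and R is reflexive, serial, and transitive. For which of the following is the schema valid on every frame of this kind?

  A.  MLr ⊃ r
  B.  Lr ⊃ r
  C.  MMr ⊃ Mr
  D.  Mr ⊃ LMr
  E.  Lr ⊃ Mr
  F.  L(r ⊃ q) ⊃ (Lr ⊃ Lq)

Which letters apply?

(A) MLr ⊃ r (the dual of axiom B) characterises the symmetric frames. Such an R need not be symmetric — not valid.
(B) axiom T: valid iff R is reflexive. Every such R is reflexive — valid.
(C) MMr ⊃ Mr is the dual of axiom 4, which corresponds to transitivity. Every such R is transitive — valid.
(D) Mr ⊃ LMr is axiom 5; it is valid on a frame exactly when R is euclidean. Such an R need not be euclidean, so not valid.
(E) Lr ⊃ Mr (axiom D) characterises the serial frames. Every such R is serial — valid.
(F) this is just K, valid on every normal frame.

B, C, E, F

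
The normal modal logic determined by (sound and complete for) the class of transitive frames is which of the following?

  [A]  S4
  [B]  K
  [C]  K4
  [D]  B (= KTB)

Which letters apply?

(A) S4 is determined by the class of reflexive and transitive frames.
(B) K is determined by the class of arbitrary frames.
(C) K4 is determined by exactly this class.
(D) B (= KTB) is determined by the class of reflexive and symmetric frames.

C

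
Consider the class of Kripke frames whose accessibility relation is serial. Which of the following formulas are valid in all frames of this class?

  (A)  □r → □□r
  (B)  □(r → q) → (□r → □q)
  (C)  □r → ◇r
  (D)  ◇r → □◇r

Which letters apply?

(A) □r → □□r (axiom 4) characterises the transitive frames. Such an R need not be transitive — not valid.
(B) this is just K, valid on every normal frame.
(C) □r → ◇r (axiom D) characterises the serial frames. Every such R is serial — valid.
(D) axiom 5: valid iff R is euclidean. Such an R need not be euclidean — not valid.

B, C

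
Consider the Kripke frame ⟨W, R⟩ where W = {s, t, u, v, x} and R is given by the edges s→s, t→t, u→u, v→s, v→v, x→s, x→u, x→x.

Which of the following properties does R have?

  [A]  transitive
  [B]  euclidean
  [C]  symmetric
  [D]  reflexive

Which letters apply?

(A) transitive: R is closed under composition.
(B) not euclidean: v R s and v R v but not s R v.
(C) not symmetric: v R s but not s R v.
(D) reflexive: each world relates to itself.

A, D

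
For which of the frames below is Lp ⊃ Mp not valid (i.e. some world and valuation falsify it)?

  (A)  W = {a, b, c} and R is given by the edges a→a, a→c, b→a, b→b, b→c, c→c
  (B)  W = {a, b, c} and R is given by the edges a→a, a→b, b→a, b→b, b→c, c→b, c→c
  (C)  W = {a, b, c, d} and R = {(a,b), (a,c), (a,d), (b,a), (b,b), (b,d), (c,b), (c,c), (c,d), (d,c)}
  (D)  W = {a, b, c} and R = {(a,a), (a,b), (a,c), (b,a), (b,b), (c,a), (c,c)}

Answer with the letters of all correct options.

The schema Lp ⊃ Mp is axiom D; it is valid on a frame iff R is serial.
(A) R is serial (every world has an R-successor), so the schema is valid here.
(B) R is serial (every world has an R-successor), so the schema is valid here.
(C) R is serial (every world has an R-successor), so the schema is valid here.
(D) R is serial (every world has an R-successor), so the schema is valid here.

none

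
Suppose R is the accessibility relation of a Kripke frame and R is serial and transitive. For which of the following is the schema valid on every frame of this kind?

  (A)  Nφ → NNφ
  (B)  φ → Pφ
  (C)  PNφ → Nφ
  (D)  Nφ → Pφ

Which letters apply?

A, D

(A) Nφ → NNφ is axiom 4; it is valid on a frame exactly when R is transitive. Every such R is transitive, so valid.
(B) φ → Pφ (the dual of axiom T) characterises the reflexive frames. Such an R need not be reflexive — not valid.
(C) PNφ → Nφ is the dual of axiom 5; it is valid on a frame exactly when R is euclidean. Such an R need not be euclidean, so not valid.
(D) axiom D: valid iff R is serial. Every such R is serial — valid.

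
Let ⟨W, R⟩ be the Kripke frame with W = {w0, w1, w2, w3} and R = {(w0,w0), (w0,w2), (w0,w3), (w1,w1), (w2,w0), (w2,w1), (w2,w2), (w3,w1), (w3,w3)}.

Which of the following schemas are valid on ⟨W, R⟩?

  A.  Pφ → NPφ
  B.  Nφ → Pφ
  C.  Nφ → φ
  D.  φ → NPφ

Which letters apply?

R is reflexive: each world relates to itself.
R is not symmetric: w0 R w3 but not w3 R w0.
R is not euclidean: w0 R w2 and w0 R w3 but not w2 R w3.
R is serial: every world has an R-successor.
(A) Pφ → NPφ (axiom 5) characterises the euclidean frames. R is not euclidean — not valid.
(B) Nφ → Pφ is axiom D, which corresponds to seriality. R is serial — valid.
(C) Nφ → φ is axiom T, which corresponds to reflexivity. R is reflexive — valid.
(D) φ → NPφ is axiom B; it is valid on a frame exactly when R is symmetric. R is not symmetric, so not valid.

B, C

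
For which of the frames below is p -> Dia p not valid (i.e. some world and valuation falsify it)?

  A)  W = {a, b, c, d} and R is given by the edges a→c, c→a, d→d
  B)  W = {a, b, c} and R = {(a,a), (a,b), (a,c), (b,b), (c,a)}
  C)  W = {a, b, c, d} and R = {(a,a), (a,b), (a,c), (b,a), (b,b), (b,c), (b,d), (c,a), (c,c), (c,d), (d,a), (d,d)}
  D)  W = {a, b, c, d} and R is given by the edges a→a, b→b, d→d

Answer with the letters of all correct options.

A, B, D

The schema p -> Dia p is the dual of axiom T; it is valid on a frame iff R is reflexive.
(A) R is not reflexive (not a R a), so the schema fails here.
(B) R is not reflexive (not c R c), so the schema fails here.
(C) R is reflexive (each world relates to itself), so the schema is valid here.
(D) R is not reflexive (not c R c), so the schema fails here.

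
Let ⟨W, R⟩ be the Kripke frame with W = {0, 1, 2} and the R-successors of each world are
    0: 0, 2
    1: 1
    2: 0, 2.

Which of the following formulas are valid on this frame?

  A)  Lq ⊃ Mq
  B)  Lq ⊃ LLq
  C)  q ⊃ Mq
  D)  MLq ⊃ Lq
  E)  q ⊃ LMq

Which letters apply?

A, B, C, D, E

R is reflexive: each world relates to itself.
R is symmetric: every R-edge is matched by its reverse.
R is transitive: R is closed under composition.
R is euclidean: any two R-successors of the same world are R-related.
R is serial: every world has an R-successor.
(A) Lq ⊃ Mq is axiom D, which corresponds to seriality. R is serial — valid.
(B) axiom 4: valid iff R is transitive. R is transitive — valid.
(C) the dual of axiom T: valid iff R is reflexive. R is reflexive — valid.
(D) MLq ⊃ Lq is the dual of axiom 5; it is valid on a frame exactly when R is euclidean. R is euclidean, so valid.
(E) axiom B: valid iff R is symmetric. R is symmetric — valid.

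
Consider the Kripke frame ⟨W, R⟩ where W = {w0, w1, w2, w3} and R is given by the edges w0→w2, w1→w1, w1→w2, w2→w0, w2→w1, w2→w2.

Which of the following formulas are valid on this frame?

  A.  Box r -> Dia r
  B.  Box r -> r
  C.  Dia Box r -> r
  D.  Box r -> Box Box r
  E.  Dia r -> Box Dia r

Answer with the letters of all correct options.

R is not reflexive: not w0 R w0.
R is symmetric: every R-edge is matched by its reverse.
R is not transitive: w0 R w2 and w2 R w0 but not w0 R w0.
R is not euclidean: w2 R w0 and w2 R w1 but not w0 R w1.
R is not serial: w3 has no R-successor.
(A) Box r -> Dia r is axiom D, which corresponds to seriality. R is not serial — not valid.
(B) Box r -> r is axiom T, which corresponds to reflexivity. R is not reflexive — not valid.
(C) Dia Box r -> r is the dual of axiom B, which corresponds to symmetry. R is symmetric — valid.
(D) axiom 4: valid iff R is transitive. R is not transitive — not valid.
(E) axiom 5: valid iff R is euclidean. R is not euclidean — not valid.

C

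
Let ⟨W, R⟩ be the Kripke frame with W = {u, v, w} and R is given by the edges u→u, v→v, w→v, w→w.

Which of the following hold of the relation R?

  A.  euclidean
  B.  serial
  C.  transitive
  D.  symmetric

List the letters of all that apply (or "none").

B, C

(A) not euclidean: w R v and w R w but not v R w.
(B) serial: every world has an R-successor.
(C) transitive: R is closed under composition.
(D) not symmetric: w R v but not v R w.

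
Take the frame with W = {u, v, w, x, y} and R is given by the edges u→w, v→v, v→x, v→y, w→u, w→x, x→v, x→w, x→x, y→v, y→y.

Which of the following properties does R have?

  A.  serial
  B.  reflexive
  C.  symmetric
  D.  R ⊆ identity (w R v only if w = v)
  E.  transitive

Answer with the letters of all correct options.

(A) serial: every world has an R-successor.
(B) not reflexive: not u R u.
(C) symmetric: every R-edge is matched by its reverse.
(D) not ⊆ identity: u R w with u ≠ w.
(E) not transitive: u R w and w R u but not u R u.

A, C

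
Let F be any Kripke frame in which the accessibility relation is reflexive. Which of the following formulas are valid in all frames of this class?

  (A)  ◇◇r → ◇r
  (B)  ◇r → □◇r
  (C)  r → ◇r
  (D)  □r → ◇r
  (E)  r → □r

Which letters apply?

C, D

A reflexive relation is serial.
(A) ◇◇r → ◇r (the dual of axiom 4) characterises the transitive frames. Such an R need not be transitive — not valid.
(B) axiom 5: valid iff R is euclidean. Such an R need not be euclidean — not valid.
(C) r → ◇r (the dual of axiom T) characterises the reflexive frames. Every such R is reflexive — valid.
(D) □r → ◇r is axiom D, which corresponds to seriality. Every such R is serial — valid.
(E) r → □r (equivalent to ◇p→p) corresponds to R being a subset of the identity. Such an R need not be a subset of the identity, so not valid.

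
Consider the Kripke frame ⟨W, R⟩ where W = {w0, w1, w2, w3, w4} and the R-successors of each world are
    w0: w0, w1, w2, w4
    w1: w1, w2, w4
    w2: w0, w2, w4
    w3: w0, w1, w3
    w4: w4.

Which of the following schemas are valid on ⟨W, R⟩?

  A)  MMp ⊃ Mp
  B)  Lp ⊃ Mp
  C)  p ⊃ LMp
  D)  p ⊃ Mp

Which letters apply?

B, D

R is reflexive: each world relates to itself.
R is not symmetric: w0 R w1 but not w1 R w0.
R is not transitive: w1 R w2 and w2 R w0 but not w1 R w0.
R is serial: every world has an R-successor.
(A) MMp ⊃ Mp (the dual of axiom 4) characterises the transitive frames. R is not transitive — not valid.
(B) Lp ⊃ Mp (axiom D) characterises the serial frames. R is serial — valid.
(C) p ⊃ LMp is axiom B, which corresponds to symmetry. R is not symmetric — not valid.
(D) p ⊃ Mp is the dual of axiom T, which corresponds to reflexivity. R is reflexive — valid.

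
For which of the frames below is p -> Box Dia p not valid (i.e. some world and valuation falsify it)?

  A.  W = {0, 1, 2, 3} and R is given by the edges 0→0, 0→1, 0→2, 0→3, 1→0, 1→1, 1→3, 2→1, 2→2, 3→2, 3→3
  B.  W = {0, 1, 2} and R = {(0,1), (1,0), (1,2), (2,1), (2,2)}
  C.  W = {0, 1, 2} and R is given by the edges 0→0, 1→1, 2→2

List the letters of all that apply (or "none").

The schema p -> Box Dia p is axiom B; it is valid on a frame iff R is symmetric.
(A) R is not symmetric (0 R 2 but not 2 R 0), so the schema fails here.
(B) R is symmetric (every R-edge is matched by its reverse), so the schema is valid here.
(C) R is symmetric (every R-edge is matched by its reverse), so the schema is valid here.

A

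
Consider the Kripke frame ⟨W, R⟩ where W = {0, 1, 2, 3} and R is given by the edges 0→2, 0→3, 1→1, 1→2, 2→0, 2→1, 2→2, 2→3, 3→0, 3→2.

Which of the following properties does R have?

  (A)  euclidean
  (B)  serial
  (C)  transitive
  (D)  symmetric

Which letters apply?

(A) not euclidean: 2 R 0 and 2 R 1 but not 0 R 1.
(B) serial: every world has an R-successor.
(C) not transitive: 0 R 2 and 2 R 0 but not 0 R 0.
(D) symmetric: every R-edge is matched by its reverse.

B, D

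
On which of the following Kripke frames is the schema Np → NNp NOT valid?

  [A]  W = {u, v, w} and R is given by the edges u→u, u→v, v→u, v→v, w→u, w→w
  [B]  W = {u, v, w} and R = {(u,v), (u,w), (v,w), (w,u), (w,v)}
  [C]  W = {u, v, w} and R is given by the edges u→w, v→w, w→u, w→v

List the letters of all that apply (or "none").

A, B, C

The schema Np → NNp is axiom 4; it is valid on a frame iff R is transitive.
(A) R is not transitive (w R u and u R v but not w R v), so the schema fails here.
(B) R is not transitive (u R w and w R u but not u R u), so the schema fails here.
(C) R is not transitive (u R w and w R u but not u R u), so the schema fails here.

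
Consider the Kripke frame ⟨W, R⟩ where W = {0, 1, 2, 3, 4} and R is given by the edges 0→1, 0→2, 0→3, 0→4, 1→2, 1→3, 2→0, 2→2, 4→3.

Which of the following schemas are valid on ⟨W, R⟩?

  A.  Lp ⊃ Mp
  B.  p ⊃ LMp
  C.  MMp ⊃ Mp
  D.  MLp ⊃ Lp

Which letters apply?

none

R is not symmetric: 0 R 1 but not 1 R 0.
R is not transitive: 0 R 2 and 2 R 0 but not 0 R 0.
R is not euclidean: 0 R 1 and 0 R 4 but not 1 R 4.
R is not serial: 3 has no R-successor.
(A) Lp ⊃ Mp (axiom D) characterises the serial frames. R is not serial — not valid.
(B) p ⊃ LMp is axiom B; it is valid on a frame exactly when R is symmetric. R is not symmetric, so not valid.
(C) the dual of axiom 4: valid iff R is transitive. R is not transitive — not valid.
(D) MLp ⊃ Lp is the dual of axiom 5; it is valid on a frame exactly when R is euclidean. R is not euclidean, so not valid.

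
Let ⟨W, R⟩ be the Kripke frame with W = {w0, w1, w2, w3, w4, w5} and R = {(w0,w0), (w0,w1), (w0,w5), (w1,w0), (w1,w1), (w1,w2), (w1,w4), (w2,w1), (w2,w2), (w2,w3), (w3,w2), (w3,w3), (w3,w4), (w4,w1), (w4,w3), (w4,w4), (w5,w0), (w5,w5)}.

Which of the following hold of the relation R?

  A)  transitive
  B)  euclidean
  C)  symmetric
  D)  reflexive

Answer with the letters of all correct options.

(A) not transitive: w0 R w1 and w1 R w2 but not w0 R w2.
(B) not euclidean: w0 R w1 and w0 R w5 but not w1 R w5.
(C) symmetric: every R-edge is matched by its reverse.
(D) reflexive: each world relates to itself.

C, D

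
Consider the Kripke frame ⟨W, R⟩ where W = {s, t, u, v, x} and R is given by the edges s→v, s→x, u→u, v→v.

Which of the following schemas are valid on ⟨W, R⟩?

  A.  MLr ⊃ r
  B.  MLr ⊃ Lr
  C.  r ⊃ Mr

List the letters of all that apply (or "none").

R is not reflexive: not s R s.
R is not symmetric: s R v but not v R s.
R is not euclidean: s R v and s R x but not v R x.
(A) the dual of axiom B: valid iff R is symmetric. R is not symmetric — not valid.
(B) MLr ⊃ Lr (the dual of axiom 5) characterises the euclidean frames. R is not euclidean — not valid.
(C) r ⊃ Mr is the dual of axiom T, which corresponds to reflexivity. R is not reflexive — not valid.

none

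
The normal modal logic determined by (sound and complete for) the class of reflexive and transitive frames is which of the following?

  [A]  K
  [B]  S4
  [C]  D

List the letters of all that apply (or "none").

(A) K is determined by the class of arbitrary frames.
(B) S4 is determined by exactly this class.
(C) D is determined by the class of serial frames.

B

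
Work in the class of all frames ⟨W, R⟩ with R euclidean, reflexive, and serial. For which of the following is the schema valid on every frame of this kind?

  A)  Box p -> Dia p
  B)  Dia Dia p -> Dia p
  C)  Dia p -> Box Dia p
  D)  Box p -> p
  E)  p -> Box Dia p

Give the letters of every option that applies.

A, B, C, D, E

A relation that is euclidean, reflexive, and serial is also symmetric and transitive.
(A) Box p -> Dia p (axiom D) characterises the serial frames. Every such R is serial — valid.
(B) Dia Dia p -> Dia p (the dual of axiom 4) characterises the transitive frames. Every such R is transitive — valid.
(C) axiom 5: valid iff R is euclidean. Every such R is euclidean — valid.
(D) Box p -> p is axiom T, which corresponds to reflexivity. Every such R is reflexive — valid.
(E) p -> Box Dia p is axiom B; it is valid on a frame exactly when R is symmetric. Every such R is symmetric, so valid.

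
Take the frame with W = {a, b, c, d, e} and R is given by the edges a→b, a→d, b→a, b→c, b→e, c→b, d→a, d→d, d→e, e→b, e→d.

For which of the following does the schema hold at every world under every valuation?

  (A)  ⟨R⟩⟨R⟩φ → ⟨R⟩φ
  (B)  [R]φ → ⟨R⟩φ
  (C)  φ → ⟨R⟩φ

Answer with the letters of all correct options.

B

R is not reflexive: not a R a.
R is not transitive: a R b and b R a but not a R a.
R is serial: every world has an R-successor.
(A) ⟨R⟩⟨R⟩φ → ⟨R⟩φ (the dual of axiom 4) characterises the transitive frames. R is not transitive — not valid.
(B) [R]φ → ⟨R⟩φ is axiom D, which corresponds to seriality. R is serial — valid.
(C) the dual of axiom T: valid iff R is reflexive. R is not reflexive — not valid.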